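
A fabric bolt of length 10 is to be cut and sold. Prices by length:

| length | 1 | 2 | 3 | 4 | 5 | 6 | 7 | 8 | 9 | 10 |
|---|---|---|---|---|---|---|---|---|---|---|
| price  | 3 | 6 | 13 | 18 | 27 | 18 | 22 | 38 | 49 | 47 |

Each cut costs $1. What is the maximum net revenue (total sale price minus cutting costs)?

53

Let r[k] be the best obtainable value from length k. For each k, try every first piece i and keep the best of price[i] + r[k−i] minus the 1 cut fee when i<k.
r[1] = 3
r[2] = max(3+3-1, 6+0) = 6
r[3] = max(3+6-1, 6+3-1, 13+0) = 13
r[4] = max(3+13-1, 6+6-1, 13+3-1, 18+0) = 18
r[5] = max(3+18-1, 6+13-1, 13+6-1, 18+3-1, 27+0) = 27
r[6] = max(3+27-1, 6+18-1, 13+13-1, 18+6-1, 27+3-1, 18+0) = 29
r[7] = max(3+29-1, 6+27-1, 13+18-1, …, 18+3-1, 22+0) = 32
r[8] = max(3+32-1, 6+29-1, 13+27-1, …, 22+3-1, 38+0) = 39
r[9] = max(3+39-1, 6+32-1, 13+29-1, …, 38+3-1, 49+0) = 49
r[10] = max(3+49-1, 6+39-1, 13+32-1, …, 49+3-1, 47+0) = 53
One optimal plan: pieces 5 + 5 (1 cut) → $54 − $1 = $53.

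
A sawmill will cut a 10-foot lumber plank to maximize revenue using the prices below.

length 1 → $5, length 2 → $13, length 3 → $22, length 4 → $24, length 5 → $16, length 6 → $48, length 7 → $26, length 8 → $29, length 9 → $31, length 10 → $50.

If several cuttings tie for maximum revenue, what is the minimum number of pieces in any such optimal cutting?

3

Consider every possible first cut. r[k] is the best of p[i]+r[k−i] over all sellable i≤k.
r[1] = 5
r[2] = 13
r[3] = 22
r[4] = 27  (first piece 1, then r[3]=22)
r[5] = 35  (first piece 2, then r[3]=22)
r[6] = 48
r[7] = 53  (first piece 1, then r[6]=48)
r[8] = 61  (first piece 2, then r[6]=48)
r[9] = 70  (first piece 3, then r[6]=48)
r[10] = 75  (first piece 1, then r[9]=70)
Maximum revenue is $75.
Now minimize piece count subject to staying optimal: for each k, pieces[k] = 1 + min over i with p[i]+r[k−i]=r[k] of pieces[k−i].
pieces[7] = 2
pieces[8] = 2
pieces[9] = 2
pieces[10] = 3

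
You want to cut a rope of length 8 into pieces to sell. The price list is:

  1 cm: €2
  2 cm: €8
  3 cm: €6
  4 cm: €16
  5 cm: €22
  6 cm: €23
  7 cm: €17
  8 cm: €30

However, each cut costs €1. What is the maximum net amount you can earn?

31

Build r[k] bottom-up: r[k] = max over allowed piece i of (p[i] + r[k−i]) − 1 per cut.
r[1] = 2
r[2] = max(2+2-1, 8+0) = 8
r[3] = max(2+8-1, 8+2-1, 6+0) = 9
r[4] = max(2+9-1, 8+8-1, 6+2-1, 16+0) = 16
r[5] = max(2+16-1, 8+9-1, 6+8-1, 16+2-1, 22+0) = 22
r[6] = max(2+22-1, 8+16-1, 6+9-1, 16+8-1, 22+2-1, 23+0) = 23
r[7] = max(2+23-1, 8+22-1, 6+16-1, …, 23+2-1, 17+0) = 29
r[8] = max(2+29-1, 8+23-1, 6+22-1, …, 17+2-1, 30+0) = 31
One optimal plan: pieces 4 + 4 (1 cut) → €32 − €1 = €31.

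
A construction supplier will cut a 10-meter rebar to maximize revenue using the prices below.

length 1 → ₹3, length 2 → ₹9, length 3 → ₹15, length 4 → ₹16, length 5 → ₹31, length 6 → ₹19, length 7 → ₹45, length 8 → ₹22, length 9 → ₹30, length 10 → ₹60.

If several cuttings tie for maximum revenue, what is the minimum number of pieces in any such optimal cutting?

2

Let r[k] be the best obtainable value from length k. For each k, try every first piece i and keep the best of price[i] + r[k−i].
r[1] = 3
r[2] = 9
r[3] = 15
r[4] = 18  (first piece 1, then r[3]=15)
r[5] = 31
r[6] = 34  (first piece 1, then r[5]=31)
r[7] = 45
r[8] = 48  (first piece 1, then r[7]=45)
r[9] = 54  (first piece 2, then r[7]=45)
r[10] = 62  (first piece 5, then r[5]=31)
Maximum revenue is ₹62.
Now minimize piece count subject to staying optimal: for each k, pieces[k] = 1 + min over i with p[i]+r[k−i]=r[k] of pieces[k−i].
pieces[7] = 1
pieces[8] = 2
pieces[9] = 2
pieces[10] = 2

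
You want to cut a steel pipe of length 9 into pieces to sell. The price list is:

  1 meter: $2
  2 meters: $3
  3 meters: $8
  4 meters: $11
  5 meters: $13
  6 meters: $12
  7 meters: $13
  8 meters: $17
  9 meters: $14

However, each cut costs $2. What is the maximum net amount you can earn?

22

Let r[k] be the best obtainable value from length k. For each k, try every first piece i and keep the best of price[i] + r[k−i] minus the 2 cut fee when i<k.
r[1] = 2
r[2] = max(2+2-2, 3+0) = 3
r[3] = max(2+3-2, 3+2-2, 8+0) = 8
r[4] = max(2+8-2, 3+3-2, 8+2-2, 11+0) = 11
r[5] = max(2+11-2, 3+8-2, 8+3-2, 11+2-2, 13+0) = 13
r[6] = max(2+13-2, 3+11-2, 8+8-2, 11+3-2, 13+2-2, 12+0) = 14
r[7] = max(2+14-2, 3+13-2, 8+11-2, …, 12+2-2, 13+0) = 17
r[8] = max(2+17-2, 3+14-2, 8+13-2, …, 13+2-2, 17+0) = 20
r[9] = max(2+20-2, 3+17-2, 8+14-2, …, 17+2-2, 14+0) = 22
One optimal plan: pieces 5 + 4 (1 cut) → $24 − $2 = $22.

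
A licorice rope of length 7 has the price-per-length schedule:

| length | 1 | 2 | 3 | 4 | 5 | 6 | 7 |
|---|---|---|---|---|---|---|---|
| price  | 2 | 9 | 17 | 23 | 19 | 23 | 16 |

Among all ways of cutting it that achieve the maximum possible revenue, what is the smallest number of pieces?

2

Build r[k] bottom-up: r[k] = max over allowed piece i of (p[i] + r[k−i]).
r[1] = 2
r[2] = max(2+2, 9+0) = 9
r[3] = max(2+9, 9+2, 17+0) = 17
r[4] = max(2+17, 9+9, 17+2, 23+0) = 23
r[5] = max(2+23, 9+17, 17+9, 23+2, 19+0) = 26
r[6] = max(2+26, 9+23, 17+17, 23+9, 19+2, 23+0) = 34
r[7] = max(2+34, 9+26, 17+23, …, 23+2, 16+0) = 40
Maximum revenue is ¢40.
Now minimize piece count subject to staying optimal: for each k, pieces[k] = 1 + min over i with p[i]+r[k−i]=r[k] of pieces[k−i].
pieces[4] = 1
pieces[5] = 2
pieces[6] = 2
pieces[7] = 2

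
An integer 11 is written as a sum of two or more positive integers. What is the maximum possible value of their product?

Fill f[k] for k=2..11: at each k try every first piece i and multiply by the better of (k−i) uncut or f[k−i].
Small cases: f[2]=1, f[3]=2, f[4]=4.
f[5] = max(1·4, 2·3, 3·2, 4·1) = 6
f[6] = max(1·6, 2·4, 3·3, 4·2, 5·1) = 9
f[7] = max(1·9, 2·6, 3·4, 4·3, 5·2, 6·1) = 12
f[8] = max(1·12, 2·9, 3·6, …, 6·2, 7·1) = 18
f[9] = max(1·18, 2·12, 3·9, …, 7·2, 8·1) = 27
f[10] = max(1·27, 2·18, 3·12, …, 8·2, 9·1) = 36
f[11] = max(1·36, 2·27, 3·18, …, 9·2, 10·1) = 54
One optimal split: 3 + 3 + 3 + 2; product 3·3·3·2 = 54.

54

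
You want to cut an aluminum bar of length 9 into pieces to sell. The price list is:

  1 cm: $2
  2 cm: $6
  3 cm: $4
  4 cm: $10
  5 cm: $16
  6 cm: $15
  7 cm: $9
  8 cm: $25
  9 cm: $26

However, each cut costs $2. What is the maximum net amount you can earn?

26

Consider every possible first cut. net[k] is the best of p[i]+net[k−i] over all sellable i≤k, charging 2 whenever i<k.
net[1] = 2
net[2] = max(2+2-2, 6+0) = 6
net[3] = max(2+6-2, 6+2-2, 4+0) = 6
net[4] = max(2+6-2, 6+6-2, 4+2-2, 10+0) = 10
net[5] = max(2+10-2, 6+6-2, 4+6-2, 10+2-2, 16+0) = 16
net[6] = max(2+16-2, 6+10-2, 4+6-2, 10+6-2, 16+2-2, 15+0) = 16
net[7] = max(2+16-2, 6+16-2, 4+10-2, …, 15+2-2, 9+0) = 20
net[8] = max(2+20-2, 6+16-2, 4+16-2, …, 9+2-2, 25+0) = 25
net[9] = max(2+25-2, 6+20-2, 4+16-2, …, 25+2-2, 26+0) = 26
Best is to make no cuts and sell whole for $26.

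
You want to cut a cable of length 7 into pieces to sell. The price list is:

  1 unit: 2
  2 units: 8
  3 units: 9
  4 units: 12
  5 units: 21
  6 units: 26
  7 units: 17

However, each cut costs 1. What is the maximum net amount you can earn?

28

Consider every possible first cut. v[k] is the best of p[i]+v[k−i] over all sellable i≤k, charging 1 whenever i<k.
v[1] = 2
v[2] = max(2+2-1, 8+0) = 8
v[3] = max(2+8-1, 8+2-1, 9+0) = 9
v[4] = max(2+9-1, 8+8-1, 9+2-1, 12+0) = 15
v[5] = max(2+15-1, 8+9-1, 9+8-1, 12+2-1, 21+0) = 21
v[6] = max(2+21-1, 8+15-1, 9+9-1, 12+8-1, 21+2-1, 26+0) = 26
v[7] = max(2+26-1, 8+21-1, 9+15-1, …, 26+2-1, 17+0) = 28
One optimal plan: pieces 5 + 2 (1 cut) → 29 − 1 = 28.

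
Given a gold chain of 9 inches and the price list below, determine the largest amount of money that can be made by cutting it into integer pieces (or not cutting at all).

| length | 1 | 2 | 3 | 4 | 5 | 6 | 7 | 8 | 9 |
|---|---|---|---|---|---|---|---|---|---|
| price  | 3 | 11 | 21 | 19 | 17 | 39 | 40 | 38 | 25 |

63

Build v[k] bottom-up: v[k] = max over allowed piece i of (p[i] + v[k−i]).
v[1] = 3
v[2] = max(3+3, 11+0) = 11
v[3] = max(3+11, 11+3, 21+0) = 21
v[4] = max(3+21, 11+11, 21+3, 19+0) = 24
v[5] = max(3+24, 11+21, 21+11, 19+3, 17+0) = 32
v[6] = max(3+32, 11+24, 21+21, 19+11, 17+3, 39+0) = 42
v[7] = max(3+42, 11+32, 21+24, …, 39+3, 40+0) = 45
v[8] = max(3+45, 11+42, 21+32, …, 40+3, 38+0) = 53
v[9] = max(3+53, 11+45, 21+42, …, 38+3, 25+0) = 63
One optimal cutting: 3 + 3 + 3 → $21 + $21 + $21 = $63.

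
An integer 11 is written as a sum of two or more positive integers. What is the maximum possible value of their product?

54

Let m[k] be the best product for length k (with at least one cut). For each first piece i, the rest contributes max(k−i, m[k−i]).
m[2] = 1×max(1,0) = 1×1 = 1
m[3] = max(1×2, 2×1) = 2
m[4] = max(1×3, 2×2, 3×1) = 4
m[5] = max(1×4, 2×3, 3×2, 4×1) = 6
m[6] = max(1×6, 2×4, 3×3, 4×2, 5×1) = 9
m[7] = max(1×9, 2×6, 3×4, 4×3, 5×2, 6×1) = 12
m[8] = max(1×12, 2×9, 3×6, …, 6×2, 7×1) = 18
m[9] = max(1×18, 2×12, 3×9, …, 7×2, 8×1) = 27
m[10] = max(1×27, 2×18, 3×12, …, 8×2, 9×1) = 36
m[11] = max(1×36, 2×27, 3×18, …, 9×2, 10×1) = 54
One optimal split: 3 + 3 + 3 + 2; product 3×3×3×2 = 54.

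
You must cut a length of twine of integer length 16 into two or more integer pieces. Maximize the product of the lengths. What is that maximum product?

324

Fill f[k] for k=2..16: at each k try every first piece i and multiply by the better of (k−i) uncut or f[k−i].
f[2] = 1*max(1,0) = 1*1 = 1
f[3] = 1*max(2,1) = 1*2 = 2
f[4] = 2*max(2,1) = 2*2 = 4
f[5] = 2*max(3,2) = 2*3 = 6
f[6] = 3*max(3,2) = 3*3 = 9
f[7] = 2*max(5,6) = 2*6 = 12
f[8] = 2*max(6,9) = 2*9 = 18
f[9] = 3*max(6,9) = 3*9 = 27
f[10] = 2*max(8,18) = 2*18 = 36
f[11] = 2*max(9,27) = 2*27 = 54
f[12] = 3*max(9,27) = 3*27 = 81
f[13] = 2*max(11,54) = 2*54 = 108
f[14] = 2*max(12,81) = 2*81 = 162
f[15] = 3*max(12,81) = 3*81 = 243
f[16] = 2*max(14,162) = 2*162 = 324
One optimal split: 3 + 3 + 3 + 3 + 2 + 2; product 3*3*3*3*2*2 = 324.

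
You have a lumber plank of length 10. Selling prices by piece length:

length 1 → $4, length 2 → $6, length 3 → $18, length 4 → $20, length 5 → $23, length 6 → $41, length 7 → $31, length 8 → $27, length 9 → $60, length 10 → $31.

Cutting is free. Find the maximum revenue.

64

Consider every possible first cut. R[k] is the best of p[i]+R[k−i] over all sellable i≤k.
R[1] = 4
R[2] = max(4+4, 6+0) = 8
R[3] = max(4+8, 6+4, 18+0) = 18
R[4] = max(4+18, 6+8, 18+4, 20+0) = 22
R[5] = max(4+22, 6+18, 18+8, 20+4, 23+0) = 26
R[6] = max(4+26, 6+22, 18+18, 20+8, 23+4, 41+0) = 41
R[7] = max(4+41, 6+26, 18+22, …, 41+4, 31+0) = 45
R[8] = max(4+45, 6+41, 18+26, …, 31+4, 27+0) = 49
R[9] = max(4+49, 6+45, 18+41, …, 27+4, 60+0) = 60
R[10] = max(4+60, 6+49, 18+45, …, 60+4, 31+0) = 64
One optimal cutting: 9 + 1 → $60 + $4 = $64.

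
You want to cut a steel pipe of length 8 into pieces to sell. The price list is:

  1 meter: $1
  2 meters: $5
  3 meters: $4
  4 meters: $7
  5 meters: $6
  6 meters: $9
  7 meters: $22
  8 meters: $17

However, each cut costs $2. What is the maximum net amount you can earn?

Consider every possible first cut. v[k] is the best of p[i]+v[k−i] over all sellable i≤k, charging 2 whenever i<k.
v[1] = 1
v[2] = 5
v[3] = 4  (first piece 1, then v[2]=5)
v[4] = 8  (first piece 2, then v[2]=5)
v[5] = 7  (first piece 1, then v[4]=8)
v[6] = 11  (first piece 2, then v[4]=8)
v[7] = 22
v[8] = 21  (first piece 1, then v[7]=22)
One optimal plan: pieces 7 + 1 (1 cut) → $23 − $2 = $21.

21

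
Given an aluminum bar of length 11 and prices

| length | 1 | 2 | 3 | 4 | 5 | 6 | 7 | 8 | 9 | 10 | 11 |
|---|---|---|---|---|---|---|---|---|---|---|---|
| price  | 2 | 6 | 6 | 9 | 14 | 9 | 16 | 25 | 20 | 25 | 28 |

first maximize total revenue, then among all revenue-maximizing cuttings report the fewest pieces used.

3

Consider every possible first cut. r[k] is the best of p[i]+r[k−i] over all sellable i≤k.
r[1] = 2
r[2] = max(2+2, 6+0) = 6
r[3] = max(2+6, 6+2, 6+0) = 8
r[4] = max(2+8, 6+6, 6+2, 9+0) = 12
r[5] = max(2+12, 6+8, 6+6, 9+2, 14+0) = 14
r[6] = max(2+14, 6+12, 6+8, 9+6, 14+2, 9+0) = 18
r[7] = max(2+18, 6+14, 6+12, …, 9+2, 16+0) = 20
r[8] = max(2+20, 6+18, 6+14, …, 16+2, 25+0) = 25
r[9] = max(2+25, 6+20, 6+18, …, 25+2, 20+0) = 27
r[10] = max(2+27, 6+25, 6+20, …, 20+2, 25+0) = 31
r[11] = max(2+31, 6+27, 6+25, …, 25+2, 28+0) = 33
Maximum revenue is $33.
Now minimize piece count subject to staying optimal: for each k, pieces[k] = 1 + min over i with p[i]+r[k−i]=r[k] of pieces[k−i].
pieces[8] = 1
pieces[9] = 2
pieces[10] = 2
pieces[11] = 3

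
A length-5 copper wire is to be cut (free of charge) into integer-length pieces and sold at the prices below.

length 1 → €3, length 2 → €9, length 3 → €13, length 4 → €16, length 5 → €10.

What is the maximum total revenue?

22

Let best[k] be the best obtainable value from length k. For each k, try every first piece i and keep the best of price[i] + best[k−i].
best[1] = 3
best[2] = 9
best[3] = 13
best[4] = 18  (first piece 2, then best[2]=9)
best[5] = 22  (first piece 2, then best[3]=13)
One optimal cutting: 3 + 2 → €13 + €9 = €22.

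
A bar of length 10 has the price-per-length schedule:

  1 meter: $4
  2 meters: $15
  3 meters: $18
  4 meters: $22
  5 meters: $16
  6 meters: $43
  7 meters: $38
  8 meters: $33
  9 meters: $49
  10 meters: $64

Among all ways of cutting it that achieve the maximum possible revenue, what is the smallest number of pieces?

5

Consider every possible first cut. r[k] is the best of p[i]+r[k−i] over all sellable i≤k.
r[1] = 4
r[2] = max(4+4, 15+0) = 15
r[3] = max(4+15, 15+4, 18+0) = 19
r[4] = max(4+19, 15+15, 18+4, 22+0) = 30
r[5] = max(4+30, 15+19, 18+15, 22+4, 16+0) = 34
r[6] = max(4+34, 15+30, 18+19, 22+15, 16+4, 43+0) = 45
r[7] = max(4+45, 15+34, 18+30, …, 43+4, 38+0) = 49
r[8] = max(4+49, 15+45, 18+34, …, 38+4, 33+0) = 60
r[9] = max(4+60, 15+49, 18+45, …, 33+4, 49+0) = 64
r[10] = max(4+64, 15+60, 18+49, …, 49+4, 64+0) = 75
Maximum revenue is $75.
Now minimize piece count subject to staying optimal: for each k, pieces[k] = 1 + min over i with p[i]+r[k−i]=r[k] of pieces[k−i].
pieces[7] = 4
pieces[8] = 4
pieces[9] = 5
pieces[10] = 5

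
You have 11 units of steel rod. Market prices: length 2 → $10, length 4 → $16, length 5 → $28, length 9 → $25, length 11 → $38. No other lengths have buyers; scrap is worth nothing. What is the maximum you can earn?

Build r[k] bottom-up: r[k] = max over allowed piece i of (p[i] + r[k−i]).
r[1] = 0
r[2] = 10
r[3] = 10
r[4] = 20  (first piece 2, then r[2]=10)
r[5] = 28
r[6] = 30  (first piece 2, then r[4]=20)
r[7] = 38  (first piece 2, then r[5]=28)
r[8] = 40  (first piece 2, then r[6]=30)
r[9] = 48  (first piece 2, then r[7]=38)
r[10] = 56  (first piece 5, then r[5]=28)
r[11] = 58  (first piece 2, then r[9]=48)
One optimal cutting: 5 + 2 + 2 + 2 → $58.

58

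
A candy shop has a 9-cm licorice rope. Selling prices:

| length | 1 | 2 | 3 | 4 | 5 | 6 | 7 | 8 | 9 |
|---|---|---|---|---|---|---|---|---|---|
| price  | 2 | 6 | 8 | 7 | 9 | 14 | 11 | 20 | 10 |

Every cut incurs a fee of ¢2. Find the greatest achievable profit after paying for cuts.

Consider every possible first cut. v[k] is the best of p[i]+v[k−i] over all sellable i≤k, charging 2 whenever i<k.
v[1] = 2
v[2] = max(2+2-2, 6+0) = 6
v[3] = max(2+6-2, 6+2-2, 8+0) = 8
v[4] = max(2+8-2, 6+6-2, 8+2-2, 7+0) = 10
v[5] = max(2+10-2, 6+8-2, 8+6-2, 7+2-2, 9+0) = 12
v[6] = max(2+12-2, 6+10-2, 8+8-2, 7+6-2, 9+2-2, 14+0) = 14
v[7] = max(2+14-2, 6+12-2, 8+10-2, …, 14+2-2, 11+0) = 16
v[8] = max(2+16-2, 6+14-2, 8+12-2, …, 11+2-2, 20+0) = 20
v[9] = max(2+20-2, 6+16-2, 8+14-2, …, 20+2-2, 10+0) = 20
One optimal plan: pieces 8 + 1 (1 cut) → ¢22 − ¢2 = ¢20.

20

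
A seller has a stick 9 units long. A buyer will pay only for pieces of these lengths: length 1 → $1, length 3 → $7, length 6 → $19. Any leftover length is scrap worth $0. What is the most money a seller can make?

26

Let best[k] be the best obtainable value from length k. For each k, try every first piece i and keep the best of price[i] + best[k−i].
best[1] = 1
best[2] = 2  (first piece 1, then best[1]=1)
best[3] = 7
best[4] = 8  (first piece 1, then best[3]=7)
best[5] = 9  (first piece 1, then best[4]=8)
best[6] = 19
best[7] = 20  (first piece 1, then best[6]=19)
best[8] = 21  (first piece 1, then best[7]=20)
best[9] = 26  (first piece 3, then best[6]=19)
One optimal cutting: 6 + 3 → $26.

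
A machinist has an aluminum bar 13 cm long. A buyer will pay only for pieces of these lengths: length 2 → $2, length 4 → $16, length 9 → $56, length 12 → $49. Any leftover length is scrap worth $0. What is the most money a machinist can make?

72

Consider every possible first cut. best[k] is the best of p[i]+best[k−i] over all sellable i≤k.
best[1] = 0
best[2] = 2
best[3] = 2
best[4] = 16
best[5] = 16
best[6] = 18  (first piece 2, then best[4]=16)
best[7] = 18
best[8] = 32  (first piece 4, then best[4]=16)
best[9] = 56
best[10] = 56
best[11] = 58  (first piece 2, then best[9]=56)
best[12] = 58
best[13] = 72  (first piece 4, then best[9]=56)
One optimal cutting: 9 + 4 → $72.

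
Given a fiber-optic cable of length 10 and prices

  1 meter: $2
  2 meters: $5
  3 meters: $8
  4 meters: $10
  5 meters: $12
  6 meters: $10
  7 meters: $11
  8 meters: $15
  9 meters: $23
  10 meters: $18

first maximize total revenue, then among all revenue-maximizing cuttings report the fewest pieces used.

Build r[k] bottom-up: r[k] = max over allowed piece i of (p[i] + r[k−i]).
r[1] = 2
r[2] = 5
r[3] = 8
r[4] = 10  (first piece 1, then r[3]=8)
r[5] = 13  (first piece 2, then r[3]=8)
r[6] = 16  (first piece 3, then r[3]=8)
r[7] = 18  (first piece 1, then r[6]=16)
r[8] = 21  (first piece 2, then r[6]=16)
r[9] = 24  (first piece 3, then r[6]=16)
r[10] = 26  (first piece 1, then r[9]=24)
Maximum revenue is $26.
Now minimize piece count subject to staying optimal: for each k, pieces[k] = 1 + min over i with p[i]+r[k−i]=r[k] of pieces[k−i].
pieces[7] = 2
pieces[8] = 3
pieces[9] = 3
pieces[10] = 3

3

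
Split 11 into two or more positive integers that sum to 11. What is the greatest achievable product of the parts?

Let g[k] be the best product for length k (with at least one cut). For each first piece i, the rest contributes max(k−i, g[k−i]).
g[2] = 1*max(1,0) = 1*1 = 1
g[3] = max(1*2, 2*1) = 2
g[4] = max(1*3, 2*2, 3*1) = 4
g[5] = max(1*4, 2*3, 3*2, 4*1) = 6
g[6] = max(1*6, 2*4, 3*3, 4*2, 5*1) = 9
g[7] = max(1*9, 2*6, 3*4, 4*3, 5*2, 6*1) = 12
g[8] = max(1*12, 2*9, 3*6, …, 6*2, 7*1) = 18
g[9] = max(1*18, 2*12, 3*9, …, 7*2, 8*1) = 27
g[10] = max(1*27, 2*18, 3*12, …, 8*2, 9*1) = 36
g[11] = max(1*36, 2*27, 3*18, …, 9*2, 10*1) = 54
One optimal split: 3 + 3 + 3 + 2; product 3*3*3*2 = 54.

54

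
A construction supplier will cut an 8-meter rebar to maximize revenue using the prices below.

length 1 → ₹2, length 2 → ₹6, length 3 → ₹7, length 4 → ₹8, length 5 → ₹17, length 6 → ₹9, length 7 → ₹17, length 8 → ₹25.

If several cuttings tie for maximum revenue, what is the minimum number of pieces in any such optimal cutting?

Let r[k] be the best obtainable value from length k. For each k, try every first piece i and keep the best of price[i] + r[k−i].
r[1] = 2
r[2] = max(2+2, 6+0) = 6
r[3] = max(2+6, 6+2, 7+0) = 8
r[4] = max(2+8, 6+6, 7+2, 8+0) = 12
r[5] = max(2+12, 6+8, 7+6, 8+2, 17+0) = 17
r[6] = max(2+17, 6+12, 7+8, 8+6, 17+2, 9+0) = 19
r[7] = max(2+19, 6+17, 7+12, …, 9+2, 17+0) = 23
r[8] = max(2+23, 6+19, 7+17, …, 17+2, 25+0) = 25
Maximum revenue is ₹25.
Now minimize piece count subject to staying optimal: for each k, pieces[k] = 1 + min over i with p[i]+r[k−i]=r[k] of pieces[k−i].
pieces[5] = 1
pieces[6] = 2
pieces[7] = 2
pieces[8] = 1

1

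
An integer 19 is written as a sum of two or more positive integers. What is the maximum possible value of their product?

972

Let prod[k] be the best product for length k (with at least one cut). For each first piece i, the rest contributes max(k−i, prod[k−i]).
prod[2] = 1*max(1,0) = 1*1 = 1
prod[3] = 1*max(2,1) = 1*2 = 2
prod[4] = 2*max(2,1) = 2*2 = 4
prod[5] = 2*max(3,2) = 2*3 = 6
prod[6] = 3*max(3,2) = 3*3 = 9
prod[7] = 2*max(5,6) = 2*6 = 12
prod[8] = 2*max(6,9) = 2*9 = 18
prod[9] = 3*max(6,9) = 3*9 = 27
prod[10] = 2*max(8,18) = 2*18 = 36
prod[11] = 2*max(9,27) = 2*27 = 54
prod[12] = 3*max(9,27) = 3*27 = 81
prod[13] = 2*max(11,54) = 2*54 = 108
prod[14] = 2*max(12,81) = 2*81 = 162
prod[15] = 3*max(12,81) = 3*81 = 243
prod[16] = 2*max(14,162) = 2*162 = 324
prod[17] = 2*max(15,243) = 2*243 = 486
prod[18] = 3*max(15,243) = 3*243 = 729
prod[19] = 2*max(17,486) = 2*486 = 972
One optimal split: 3 + 3 + 3 + 3 + 3 + 2 + 2; product 3*3*3*3*3*2*2 = 972.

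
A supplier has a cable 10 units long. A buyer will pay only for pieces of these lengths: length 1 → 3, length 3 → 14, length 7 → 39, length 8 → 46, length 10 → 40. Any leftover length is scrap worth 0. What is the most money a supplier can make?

53

Consider every possible first cut. best[k] is the best of p[i]+best[k−i] over all sellable i≤k.
best[1] = 3
best[2] = 6  (first piece 1, then best[1]=3)
best[3] = max(3+6, 14+0) = 14
best[4] = max(3+14, 14+3) = 17
best[5] = max(3+17, 14+6) = 20
best[6] = max(3+20, 14+14) = 28
best[7] = max(3+28, 14+17, 39+0) = 39
best[8] = max(3+39, 14+20, 39+3, 46+0) = 46
best[9] = max(3+46, 14+28, 39+6, 46+3) = 49
best[10] = max(3+49, 14+39, 39+14, 46+6, 40+0) = 53
One optimal cutting: 7 + 3 → 53.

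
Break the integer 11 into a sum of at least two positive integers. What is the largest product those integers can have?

Fill P[k] for k=2..11: at each k try every first piece i and multiply by the better of (k−i) uncut or P[k−i].
P[2] = 1*max(1,0) = 1*1 = 1
P[3] = 1*max(2,1) = 1*2 = 2
P[4] = 2*max(2,1) = 2*2 = 4
P[5] = 2*max(3,2) = 2*3 = 6
P[6] = 3*max(3,2) = 3*3 = 9
P[7] = 2*max(5,6) = 2*6 = 12
P[8] = 2*max(6,9) = 2*9 = 18
P[9] = 3*max(6,9) = 3*9 = 27
P[10] = 2*max(8,18) = 2*18 = 36
P[11] = 2*max(9,27) = 2*27 = 54
One optimal split: 3 + 3 + 3 + 2; product 3*3*3*2 = 54.

54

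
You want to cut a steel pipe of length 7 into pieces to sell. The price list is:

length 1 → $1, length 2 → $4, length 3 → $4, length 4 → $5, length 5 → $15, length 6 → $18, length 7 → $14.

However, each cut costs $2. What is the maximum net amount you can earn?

Let net[k] be the best obtainable value from length k. For each k, try every first piece i and keep the best of price[i] + net[k−i] minus the 2 cut fee when i<k.
net[1] = 1
net[2] = 4
net[3] = 4
net[4] = 6  (first piece 2, then net[2]=4)
net[5] = 15
net[6] = 18
net[7] = 17  (first piece 1, then net[6]=18)
One optimal plan: pieces 6 + 1 (1 cut) → $19 − $2 = $17.

17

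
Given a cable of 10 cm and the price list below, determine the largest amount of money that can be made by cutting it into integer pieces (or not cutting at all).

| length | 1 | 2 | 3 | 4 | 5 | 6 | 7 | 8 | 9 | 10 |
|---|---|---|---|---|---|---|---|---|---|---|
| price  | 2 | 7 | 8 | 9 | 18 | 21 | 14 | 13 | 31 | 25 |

Build R[k] bottom-up: R[k] = max over allowed piece i of (p[i] + R[k−i]).
R[1] = 2
R[2] = 7
R[3] = 9  (first piece 1, then R[2]=7)
R[4] = 14  (first piece 2, then R[2]=7)
R[5] = 18
R[6] = 21  (first piece 2, then R[4]=14)
R[7] = 25  (first piece 2, then R[5]=18)
R[8] = 28  (first piece 2, then R[6]=21)
R[9] = 32  (first piece 2, then R[7]=25)
R[10] = 36  (first piece 5, then R[5]=18)
One optimal cutting: 5 + 5 → €18 + €18 = €36.

36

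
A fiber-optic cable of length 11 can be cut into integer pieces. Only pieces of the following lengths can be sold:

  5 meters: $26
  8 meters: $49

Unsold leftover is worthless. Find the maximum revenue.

52

Let f[k] be the best obtainable value from length k. For each k, try every first piece i and keep the best of price[i] + f[k−i].
f[1] = 0
f[2] = 0
f[3] = 0
f[4] = 0
f[5] = 26
f[6] = 26
f[7] = 26
f[8] = max(26+0, 49+0) = 49
f[9] = max(26+0, 49+0) = 49
f[10] = max(26+26, 49+0) = 52
f[11] = max(26+26, 49+0) = 52
One optimal cutting: pieces 5 + 5 with 1 meter of scrap → $52.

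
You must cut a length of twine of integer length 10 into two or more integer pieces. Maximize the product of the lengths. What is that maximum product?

36

Let m[k] be the best product for length k (with at least one cut). For each first piece i, the rest contributes max(k−i, m[k−i]).
m[2] = 1·max(1,0) = 1·1 = 1
m[3] = 1·max(2,1) = 1·2 = 2
m[4] = 2·max(2,1) = 2·2 = 4
m[5] = 2·max(3,2) = 2·3 = 6
m[6] = 3·max(3,2) = 3·3 = 9
m[7] = 2·max(5,6) = 2·6 = 12
m[8] = 2·max(6,9) = 2·9 = 18
m[9] = 3·max(6,9) = 3·9 = 27
m[10] = 2·max(8,18) = 2·18 = 36
One optimal split: 3 + 3 + 2 + 2; product 3·3·2·2 = 36.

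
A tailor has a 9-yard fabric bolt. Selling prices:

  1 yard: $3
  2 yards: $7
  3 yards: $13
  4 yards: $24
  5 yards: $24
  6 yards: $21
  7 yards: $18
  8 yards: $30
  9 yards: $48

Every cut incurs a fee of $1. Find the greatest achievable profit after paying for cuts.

49

Build net[k] bottom-up: net[k] = max over allowed piece i of (p[i] + net[k−i]) − 1 per cut.
net[1] = 3
net[2] = 7
net[3] = 13
net[4] = 24
net[5] = 26  (first piece 1, then net[4]=24)
net[6] = 30  (first piece 2, then net[4]=24)
net[7] = 36  (first piece 3, then net[4]=24)
net[8] = 47  (first piece 4, then net[4]=24)
net[9] = 49  (first piece 1, then net[8]=47)
One optimal plan: pieces 4 + 4 + 1 (2 cuts) → $51 − $2 = $49.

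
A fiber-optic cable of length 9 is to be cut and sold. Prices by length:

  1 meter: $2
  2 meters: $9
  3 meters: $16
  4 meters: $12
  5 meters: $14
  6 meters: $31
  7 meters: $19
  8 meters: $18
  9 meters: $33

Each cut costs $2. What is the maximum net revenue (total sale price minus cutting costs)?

Build v[k] bottom-up: v[k] = max over allowed piece i of (p[i] + v[k−i]) − 2 per cut.
v[1] = 2
v[2] = max(2+2-2, 9+0) = 9
v[3] = max(2+9-2, 9+2-2, 16+0) = 16
v[4] = max(2+16-2, 9+9-2, 16+2-2, 12+0) = 16
v[5] = max(2+16-2, 9+16-2, 16+9-2, 12+2-2, 14+0) = 23
v[6] = max(2+23-2, 9+16-2, 16+16-2, 12+9-2, 14+2-2, 31+0) = 31
v[7] = max(2+31-2, 9+23-2, 16+16-2, …, 31+2-2, 19+0) = 31
v[8] = max(2+31-2, 9+31-2, 16+23-2, …, 19+2-2, 18+0) = 38
v[9] = max(2+38-2, 9+31-2, 16+31-2, …, 18+2-2, 33+0) = 45
One optimal plan: pieces 6 + 3 (1 cut) → $47 − $2 = $45.

45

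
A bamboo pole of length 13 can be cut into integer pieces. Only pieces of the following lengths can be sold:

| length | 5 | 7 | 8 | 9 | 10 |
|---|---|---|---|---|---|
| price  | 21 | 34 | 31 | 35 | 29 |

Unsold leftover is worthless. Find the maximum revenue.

Let best[k] be the best obtainable value from length k. For each k, try every first piece i and keep the best of price[i] + best[k−i].
best[1] = 0
best[2] = 0
best[3] = 0
best[4] = 0
best[5] = 21
best[6] = 21
best[7] = 34
best[8] = 34
best[9] = 35
best[10] = 42  (first piece 5, then best[5]=21)
best[11] = 42
best[12] = 55  (first piece 5, then best[7]=34)
best[13] = 55
One optimal cutting: pieces 7 + 5 with 1 foot of scrap → $55.

55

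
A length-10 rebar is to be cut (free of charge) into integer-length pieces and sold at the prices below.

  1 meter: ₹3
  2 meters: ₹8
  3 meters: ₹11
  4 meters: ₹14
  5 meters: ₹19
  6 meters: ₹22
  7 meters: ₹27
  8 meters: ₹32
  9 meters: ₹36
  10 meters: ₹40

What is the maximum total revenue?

Let v[k] be the best obtainable value from length k. For each k, try every first piece i and keep the best of price[i] + v[k−i].
v[1] = 3
v[2] = max(3+3, 8+0) = 8
v[3] = max(3+8, 8+3, 11+0) = 11
v[4] = max(3+11, 8+8, 11+3, 14+0) = 16
v[5] = max(3+16, 8+11, 11+8, 14+3, 19+0) = 19
v[6] = max(3+19, 8+16, 11+11, 14+8, 19+3, 22+0) = 24
v[7] = max(3+24, 8+19, 11+16, …, 22+3, 27+0) = 27
v[8] = max(3+27, 8+24, 11+19, …, 27+3, 32+0) = 32
v[9] = max(3+32, 8+27, 11+24, …, 32+3, 36+0) = 36
v[10] = max(3+36, 8+32, 11+27, …, 36+3, 40+0) = 40
One optimal cutting: 2 + 2 + 2 + 2 + 2 → ₹8 + ₹8 + ₹8 + ₹8 + ₹8 = ₹40.

40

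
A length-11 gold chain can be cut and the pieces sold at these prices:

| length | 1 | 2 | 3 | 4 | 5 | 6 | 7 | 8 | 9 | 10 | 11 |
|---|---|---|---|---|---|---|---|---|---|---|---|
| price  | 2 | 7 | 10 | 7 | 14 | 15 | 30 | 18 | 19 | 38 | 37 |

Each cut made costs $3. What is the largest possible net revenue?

38

Build net[k] bottom-up: net[k] = max over allowed piece i of (p[i] + net[k−i]) − 3 per cut.
net[1] = 2
net[2] = max(2+2-3, 7+0) = 7
net[3] = max(2+7-3, 7+2-3, 10+0) = 10
net[4] = max(2+10-3, 7+7-3, 10+2-3, 7+0) = 11
net[5] = max(2+11-3, 7+10-3, 10+7-3, 7+2-3, 14+0) = 14
net[6] = max(2+14-3, 7+11-3, 10+10-3, 7+7-3, 14+2-3, 15+0) = 17
net[7] = max(2+17-3, 7+14-3, 10+11-3, …, 15+2-3, 30+0) = 30
net[8] = max(2+30-3, 7+17-3, 10+14-3, …, 30+2-3, 18+0) = 29
net[9] = max(2+29-3, 7+30-3, 10+17-3, …, 18+2-3, 19+0) = 34
net[10] = max(2+34-3, 7+29-3, 10+30-3, …, 19+2-3, 38+0) = 38
net[11] = max(2+38-3, 7+34-3, 10+29-3, …, 38+2-3, 37+0) = 38
One optimal plan: pieces 7 + 2 + 2 (2 cuts) → $44 − $6 = $38.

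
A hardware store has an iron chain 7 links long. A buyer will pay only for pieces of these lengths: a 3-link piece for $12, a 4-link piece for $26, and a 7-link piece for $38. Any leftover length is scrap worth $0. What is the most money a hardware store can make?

Let best[k] be the best obtainable value from length k. For each k, try every first piece i and keep the best of price[i] + best[k−i].
best[1] = 0
best[2] = 0
best[3] = 12
best[4] = max(12+0, 26+0) = 26
best[5] = max(12+0, 26+0) = 26
best[6] = max(12+12, 26+0) = 26
best[7] = max(12+26, 26+12, 38+0) = 38
One optimal cutting: 4 + 3 → $38.

38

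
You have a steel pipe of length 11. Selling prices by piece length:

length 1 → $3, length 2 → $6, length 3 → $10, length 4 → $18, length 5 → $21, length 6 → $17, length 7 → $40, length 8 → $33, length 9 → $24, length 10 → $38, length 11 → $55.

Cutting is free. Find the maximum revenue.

Build best[k] bottom-up: best[k] = max over allowed piece i of (p[i] + best[k−i]).
best[1] = 3
best[2] = 6  (first piece 1, then best[1]=3)
best[3] = 10
best[4] = 18
best[5] = 21  (first piece 1, then best[4]=18)
best[6] = 24  (first piece 1, then best[5]=21)
best[7] = 40
best[8] = 43  (first piece 1, then best[7]=40)
best[9] = 46  (first piece 1, then best[8]=43)
best[10] = 50  (first piece 3, then best[7]=40)
best[11] = 58  (first piece 4, then best[7]=40)
One optimal cutting: 7 + 4 → $40 + $18 = $58.

58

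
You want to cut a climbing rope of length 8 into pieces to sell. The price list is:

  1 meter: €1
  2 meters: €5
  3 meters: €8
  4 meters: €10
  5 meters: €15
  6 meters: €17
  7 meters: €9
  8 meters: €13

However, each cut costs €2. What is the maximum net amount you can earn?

Let net[k] be the best obtainable value from length k. For each k, try every first piece i and keep the best of price[i] + net[k−i] minus the 2 cut fee when i<k.
net[1] = 1
net[2] = 5
net[3] = 8
net[4] = 10
net[5] = 15
net[6] = 17
net[7] = 18  (first piece 2, then net[5]=15)
net[8] = 21  (first piece 3, then net[5]=15)
One optimal plan: pieces 5 + 3 (1 cut) → €23 − €2 = €21.

21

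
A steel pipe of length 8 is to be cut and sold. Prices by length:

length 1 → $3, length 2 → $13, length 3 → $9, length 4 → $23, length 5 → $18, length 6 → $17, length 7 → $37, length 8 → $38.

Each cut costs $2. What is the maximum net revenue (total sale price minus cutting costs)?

46

Consider every possible first cut. r[k] is the best of p[i]+r[k−i] over all sellable i≤k, charging 2 whenever i<k.
r[1] = 3
r[2] = 13
r[3] = 14  (first piece 1, then r[2]=13)
r[4] = 24  (first piece 2, then r[2]=13)
r[5] = 25  (first piece 1, then r[4]=24)
r[6] = 35  (first piece 2, then r[4]=24)
r[7] = 37
r[8] = 46  (first piece 2, then r[6]=35)
One optimal plan: pieces 2 + 2 + 2 + 2 (3 cuts) → $52 − $6 = $46.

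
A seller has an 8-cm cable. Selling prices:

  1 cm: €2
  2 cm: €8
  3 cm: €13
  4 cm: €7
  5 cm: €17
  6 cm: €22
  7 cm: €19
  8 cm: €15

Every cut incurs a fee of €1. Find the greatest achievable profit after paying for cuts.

32

Build v[k] bottom-up: v[k] = max over allowed piece i of (p[i] + v[k−i]) − 1 per cut.
v[1] = 2
v[2] = max(2+2-1, 8+0) = 8
v[3] = max(2+8-1, 8+2-1, 13+0) = 13
v[4] = max(2+13-1, 8+8-1, 13+2-1, 7+0) = 15
v[5] = max(2+15-1, 8+13-1, 13+8-1, 7+2-1, 17+0) = 20
v[6] = max(2+20-1, 8+15-1, 13+13-1, 7+8-1, 17+2-1, 22+0) = 25
v[7] = max(2+25-1, 8+20-1, 13+15-1, …, 22+2-1, 19+0) = 27
v[8] = max(2+27-1, 8+25-1, 13+20-1, …, 19+2-1, 15+0) = 32
One optimal plan: pieces 3 + 3 + 2 (2 cuts) → €34 − €2 = €32.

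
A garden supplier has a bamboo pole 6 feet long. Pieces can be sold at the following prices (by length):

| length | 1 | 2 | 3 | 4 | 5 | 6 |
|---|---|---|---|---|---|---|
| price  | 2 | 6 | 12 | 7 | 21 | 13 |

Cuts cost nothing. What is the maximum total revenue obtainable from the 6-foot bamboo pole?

24

Consider every possible first cut. R[k] is the best of p[i]+R[k−i] over all sellable i≤k.
R[1] = 2
R[2] = max(2+2, 6+0) = 6
R[3] = max(2+6, 6+2, 12+0) = 12
R[4] = max(2+12, 6+6, 12+2, 7+0) = 14
R[5] = max(2+14, 6+12, 12+6, 7+2, 21+0) = 21
R[6] = max(2+21, 6+14, 12+12, 7+6, 21+2, 13+0) = 24
One optimal cutting: 3 + 3 → $12 + $12 = $24.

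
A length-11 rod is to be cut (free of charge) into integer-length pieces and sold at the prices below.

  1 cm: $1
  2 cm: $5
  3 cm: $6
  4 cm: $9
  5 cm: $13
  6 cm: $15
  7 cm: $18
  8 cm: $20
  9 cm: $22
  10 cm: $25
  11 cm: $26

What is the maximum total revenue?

Consider every possible first cut. R[k] is the best of p[i]+R[k−i] over all sellable i≤k.
R[1] = 1
R[2] = 5
R[3] = 6  (first piece 1, then R[2]=5)
R[4] = 10  (first piece 2, then R[2]=5)
R[5] = 13
R[6] = 15  (first piece 2, then R[4]=10)
R[7] = 18  (first piece 2, then R[5]=13)
R[8] = 20  (first piece 2, then R[6]=15)
R[9] = 23  (first piece 2, then R[7]=18)
R[10] = 26  (first piece 5, then R[5]=13)
R[11] = 28  (first piece 2, then R[9]=23)
One optimal cutting: 5 + 2 + 2 + 2 → $13 + $5 + $5 + $5 = $28.

28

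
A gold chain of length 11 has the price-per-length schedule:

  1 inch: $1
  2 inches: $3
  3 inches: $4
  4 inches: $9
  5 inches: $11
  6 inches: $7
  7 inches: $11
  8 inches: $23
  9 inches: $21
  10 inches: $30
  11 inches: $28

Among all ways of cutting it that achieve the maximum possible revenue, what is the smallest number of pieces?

Consider every possible first cut. r[k] is the best of p[i]+r[k−i] over all sellable i≤k.
r[1] = 1
r[2] = max(1+1, 3+0) = 3
r[3] = max(1+3, 3+1, 4+0) = 4
r[4] = max(1+4, 3+3, 4+1, 9+0) = 9
r[5] = max(1+9, 3+4, 4+3, 9+1, 11+0) = 11
r[6] = max(1+11, 3+9, 4+4, 9+3, 11+1, 7+0) = 12
r[7] = max(1+12, 3+11, 4+9, …, 7+1, 11+0) = 14
r[8] = max(1+14, 3+12, 4+11, …, 11+1, 23+0) = 23
r[9] = max(1+23, 3+14, 4+12, …, 23+1, 21+0) = 24
r[10] = max(1+24, 3+23, 4+14, …, 21+1, 30+0) = 30
r[11] = max(1+30, 3+24, 4+23, …, 30+1, 28+0) = 31
Maximum revenue is $31.
Now minimize piece count subject to staying optimal: for each k, pieces[k] = 1 + min over i with p[i]+r[k−i]=r[k] of pieces[k−i].
pieces[8] = 1
pieces[9] = 2
pieces[10] = 1
pieces[11] = 2

2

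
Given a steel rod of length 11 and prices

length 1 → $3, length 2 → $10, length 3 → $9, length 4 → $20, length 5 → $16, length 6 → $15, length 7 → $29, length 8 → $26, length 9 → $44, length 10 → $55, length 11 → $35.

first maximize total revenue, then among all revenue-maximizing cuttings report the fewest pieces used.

2

Let r[k] be the best obtainable value from length k. For each k, try every first piece i and keep the best of price[i] + r[k−i].
r[1] = 3
r[2] = max(3+3, 10+0) = 10
r[3] = max(3+10, 10+3, 9+0) = 13
r[4] = max(3+13, 10+10, 9+3, 20+0) = 20
r[5] = max(3+20, 10+13, 9+10, 20+3, 16+0) = 23
r[6] = max(3+23, 10+20, 9+13, 20+10, 16+3, 15+0) = 30
r[7] = max(3+30, 10+23, 9+20, …, 15+3, 29+0) = 33
r[8] = max(3+33, 10+30, 9+23, …, 29+3, 26+0) = 40
r[9] = max(3+40, 10+33, 9+30, …, 26+3, 44+0) = 44
r[10] = max(3+44, 10+40, 9+33, …, 44+3, 55+0) = 55
r[11] = max(3+55, 10+44, 9+40, …, 55+3, 35+0) = 58
Maximum revenue is $58.
Now minimize piece count subject to staying optimal: for each k, pieces[k] = 1 + min over i with p[i]+r[k−i]=r[k] of pieces[k−i].
pieces[8] = 2
pieces[9] = 1
pieces[10] = 1
pieces[11] = 2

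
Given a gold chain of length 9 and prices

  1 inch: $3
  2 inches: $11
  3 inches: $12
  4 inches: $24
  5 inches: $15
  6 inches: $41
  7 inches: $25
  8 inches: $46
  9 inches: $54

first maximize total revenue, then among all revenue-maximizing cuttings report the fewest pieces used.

Consider every possible first cut. r[k] is the best of p[i]+r[k−i] over all sellable i≤k.
r[1] = 3
r[2] = max(3+3, 11+0) = 11
r[3] = max(3+11, 11+3, 12+0) = 14
r[4] = max(3+14, 11+11, 12+3, 24+0) = 24
r[5] = max(3+24, 11+14, 12+11, 24+3, 15+0) = 27
r[6] = max(3+27, 11+24, 12+14, 24+11, 15+3, 41+0) = 41
r[7] = max(3+41, 11+27, 12+24, …, 41+3, 25+0) = 44
r[8] = max(3+44, 11+41, 12+27, …, 25+3, 46+0) = 52
r[9] = max(3+52, 11+44, 12+41, …, 46+3, 54+0) = 55
Maximum revenue is $55.
Now minimize piece count subject to staying optimal: for each k, pieces[k] = 1 + min over i with p[i]+r[k−i]=r[k] of pieces[k−i].
pieces[6] = 1
pieces[7] = 2
pieces[8] = 2
pieces[9] = 3

3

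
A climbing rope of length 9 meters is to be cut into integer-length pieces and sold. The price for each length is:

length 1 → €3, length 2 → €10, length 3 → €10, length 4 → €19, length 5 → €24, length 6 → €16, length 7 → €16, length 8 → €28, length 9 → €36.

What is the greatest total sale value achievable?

Consider every possible first cut. r[k] is the best of p[i]+r[k−i] over all sellable i≤k.
r[1] = 3
r[2] = max(3+3, 10+0) = 10
r[3] = max(3+10, 10+3, 10+0) = 13
r[4] = max(3+13, 10+10, 10+3, 19+0) = 20
r[5] = max(3+20, 10+13, 10+10, 19+3, 24+0) = 24
r[6] = max(3+24, 10+20, 10+13, 19+10, 24+3, 16+0) = 30
r[7] = max(3+30, 10+24, 10+20, …, 16+3, 16+0) = 34
r[8] = max(3+34, 10+30, 10+24, …, 16+3, 28+0) = 40
r[9] = max(3+40, 10+34, 10+30, …, 28+3, 36+0) = 44
One optimal cutting: 5 + 2 + 2 → €24 + €10 + €10 = €44.

44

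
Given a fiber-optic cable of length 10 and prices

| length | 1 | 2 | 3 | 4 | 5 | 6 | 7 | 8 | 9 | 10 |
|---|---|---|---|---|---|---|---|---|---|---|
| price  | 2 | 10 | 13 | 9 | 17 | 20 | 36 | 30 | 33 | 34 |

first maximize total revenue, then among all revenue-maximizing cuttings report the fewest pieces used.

5

Consider every possible first cut. r[k] is the best of p[i]+r[k−i] over all sellable i≤k.
r[1] = 2
r[2] = max(2+2, 10+0) = 10
r[3] = max(2+10, 10+2, 13+0) = 13
r[4] = max(2+13, 10+10, 13+2, 9+0) = 20
r[5] = max(2+20, 10+13, 13+10, 9+2, 17+0) = 23
r[6] = max(2+23, 10+20, 13+13, 9+10, 17+2, 20+0) = 30
r[7] = max(2+30, 10+23, 13+20, …, 20+2, 36+0) = 36
r[8] = max(2+36, 10+30, 13+23, …, 36+2, 30+0) = 40
r[9] = max(2+40, 10+36, 13+30, …, 30+2, 33+0) = 46
r[10] = max(2+46, 10+40, 13+36, …, 33+2, 34+0) = 50
Maximum revenue is $50.
Now minimize piece count subject to staying optimal: for each k, pieces[k] = 1 + min over i with p[i]+r[k−i]=r[k] of pieces[k−i].
pieces[7] = 1
pieces[8] = 4
pieces[9] = 2
pieces[10] = 5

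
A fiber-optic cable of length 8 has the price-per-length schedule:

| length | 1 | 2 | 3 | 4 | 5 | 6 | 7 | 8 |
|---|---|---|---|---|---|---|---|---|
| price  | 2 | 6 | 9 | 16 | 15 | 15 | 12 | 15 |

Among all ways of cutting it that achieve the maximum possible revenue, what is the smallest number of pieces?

Build r[k] bottom-up: r[k] = max over allowed piece i of (p[i] + r[k−i]).
r[1] = 2
r[2] = 6
r[3] = 9
r[4] = 16
r[5] = 18  (first piece 1, then r[4]=16)
r[6] = 22  (first piece 2, then r[4]=16)
r[7] = 25  (first piece 3, then r[4]=16)
r[8] = 32  (first piece 4, then r[4]=16)
Maximum revenue is $32.
Now minimize piece count subject to staying optimal: for each k, pieces[k] = 1 + min over i with p[i]+r[k−i]=r[k] of pieces[k−i].
pieces[5] = 2
pieces[6] = 2
pieces[7] = 2
pieces[8] = 2

2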